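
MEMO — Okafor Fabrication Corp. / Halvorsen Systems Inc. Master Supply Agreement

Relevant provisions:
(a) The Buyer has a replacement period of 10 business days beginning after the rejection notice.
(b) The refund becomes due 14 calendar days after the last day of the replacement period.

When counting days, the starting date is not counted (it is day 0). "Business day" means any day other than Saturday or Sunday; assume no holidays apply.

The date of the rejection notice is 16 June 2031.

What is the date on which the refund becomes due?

14 July 2031

The last day of the replacement period: counting 10 business days from Monday, 16 June 2031 (Jun 17, Jun 18, Jun 19, Jun 20, Jun 23, Jun 24, Jun 25, Jun 26, Jun 27, Jun 30, skipping weekends) reaches Monday, 30 June 2031.
The date on which the refund becomes due: 30 June 2031 + 14 days = 14 July 2031.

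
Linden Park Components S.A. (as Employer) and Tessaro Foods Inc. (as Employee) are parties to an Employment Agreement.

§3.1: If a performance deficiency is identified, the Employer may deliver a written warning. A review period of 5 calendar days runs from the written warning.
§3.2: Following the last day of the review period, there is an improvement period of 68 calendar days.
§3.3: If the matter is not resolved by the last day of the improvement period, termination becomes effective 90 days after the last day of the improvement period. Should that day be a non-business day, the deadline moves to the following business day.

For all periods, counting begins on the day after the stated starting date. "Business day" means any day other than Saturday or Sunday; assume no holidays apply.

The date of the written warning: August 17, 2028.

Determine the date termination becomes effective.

January 29, 2029

The last day of the review period: August 17, 2028 + 5 days = August 22, 2028.
The last day of the improvement period: 68 calendar days after August 22, 2028 is October 29, 2028.
Adding 90 calendar days to October 29, 2028 gives January 27, 2029, which is the date termination becomes effective. That falls on a Saturday, so it rolls to the next business day, Monday, January 29, 2029.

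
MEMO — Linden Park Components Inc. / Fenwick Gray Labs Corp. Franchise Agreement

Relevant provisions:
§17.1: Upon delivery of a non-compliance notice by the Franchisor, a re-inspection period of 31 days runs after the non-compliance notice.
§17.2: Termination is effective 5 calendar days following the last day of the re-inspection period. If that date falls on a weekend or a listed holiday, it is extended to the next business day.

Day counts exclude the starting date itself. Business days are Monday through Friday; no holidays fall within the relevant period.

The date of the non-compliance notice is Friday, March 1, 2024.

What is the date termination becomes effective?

April 8, 2024

The last day of the re-inspection period: March 1, 2024 + 31 days = April 1, 2024.
The date termination becomes effective: April 1, 2024 + 5 days = April 6, 2024. That falls on a Saturday, so it rolls to the next business day, Monday, April 8, 2024.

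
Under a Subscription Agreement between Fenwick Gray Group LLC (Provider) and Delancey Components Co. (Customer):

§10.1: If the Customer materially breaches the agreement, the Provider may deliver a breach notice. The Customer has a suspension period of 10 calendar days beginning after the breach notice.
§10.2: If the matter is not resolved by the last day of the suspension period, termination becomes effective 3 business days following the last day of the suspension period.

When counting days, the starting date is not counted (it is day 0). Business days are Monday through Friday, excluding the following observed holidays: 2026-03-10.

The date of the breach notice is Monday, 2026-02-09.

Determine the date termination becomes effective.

2026-02-24

Adding 10 calendar days to 2026-02-09 gives 2026-02-19, which is the last day of the suspension period.
From Thursday, 2026-02-19, 3 business days (Feb 20, Feb 23, Feb 24, skipping weekends) brings us to Tuesday, 2026-02-24, which is the date termination becomes effective.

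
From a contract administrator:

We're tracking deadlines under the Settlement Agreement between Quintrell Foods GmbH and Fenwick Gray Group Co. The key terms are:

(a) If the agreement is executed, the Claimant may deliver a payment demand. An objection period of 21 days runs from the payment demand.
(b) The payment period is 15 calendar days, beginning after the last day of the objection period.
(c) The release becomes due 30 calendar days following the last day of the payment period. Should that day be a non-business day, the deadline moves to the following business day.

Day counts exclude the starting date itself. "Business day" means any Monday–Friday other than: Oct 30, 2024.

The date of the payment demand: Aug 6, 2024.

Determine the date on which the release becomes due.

The last day of the objection period: Aug 6, 2024 + 21 days = Aug 27, 2024.
The last day of the payment period: Aug 27, 2024 + 15 days = Sep 11, 2024.
The date on which the release becomes due: Sep 11, 2024 + 30 days = Oct 11, 2024. Oct 11, 2024 is a Friday and is not a listed holiday, so no roll-forward applies.

Oct 11, 2024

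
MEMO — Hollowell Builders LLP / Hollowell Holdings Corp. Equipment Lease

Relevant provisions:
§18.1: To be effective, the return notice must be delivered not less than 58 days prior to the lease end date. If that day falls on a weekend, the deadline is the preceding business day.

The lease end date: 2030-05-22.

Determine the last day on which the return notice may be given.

2030-05-22 minus 58 days is 2030-03-25. That is a Monday, so no adjustment is needed.

2030-03-25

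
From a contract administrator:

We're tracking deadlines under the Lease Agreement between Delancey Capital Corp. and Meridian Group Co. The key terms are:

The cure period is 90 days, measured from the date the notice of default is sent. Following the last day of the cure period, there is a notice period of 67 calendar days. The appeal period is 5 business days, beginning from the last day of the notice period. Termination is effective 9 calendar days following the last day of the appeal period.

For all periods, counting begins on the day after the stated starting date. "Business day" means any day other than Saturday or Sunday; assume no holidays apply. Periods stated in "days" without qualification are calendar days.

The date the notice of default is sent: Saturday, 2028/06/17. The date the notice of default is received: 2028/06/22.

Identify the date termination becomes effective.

2028/12/07

The last day of the cure period: 90 calendar days after 2028/06/17 is 2028/09/15.
Adding 67 calendar days to 2028/09/15 gives 2028/11/21, which is the last day of the notice period.
From Tuesday, 2028/11/21, 5 business days (Nov 22, Nov 23, Nov 24, Nov 27, Nov 28, skipping weekends) brings us to Tuesday, 2028/11/28, which is the last day of the appeal period.
Adding 9 calendar days to 2028/11/28 gives 2028/12/07, which is the date termination becomes effective.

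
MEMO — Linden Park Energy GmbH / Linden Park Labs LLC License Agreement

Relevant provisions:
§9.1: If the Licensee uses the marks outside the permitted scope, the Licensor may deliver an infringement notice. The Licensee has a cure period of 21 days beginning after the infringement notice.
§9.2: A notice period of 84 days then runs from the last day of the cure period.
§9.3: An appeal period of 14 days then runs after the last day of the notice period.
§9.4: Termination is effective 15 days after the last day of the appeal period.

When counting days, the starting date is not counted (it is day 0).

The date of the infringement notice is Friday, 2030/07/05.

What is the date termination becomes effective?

2030/11/16

The last day of the cure period: 2030/07/05 + 21 days = 2030/07/26.
Adding 84 calendar days to 2030/07/26 gives 2030/10/18, which is the last day of the notice period.
The last day of the appeal period: 14 calendar days after 2030/10/18 is 2030/11/01.
The date termination becomes effective: 2030/11/01 + 15 days = 2030/11/16.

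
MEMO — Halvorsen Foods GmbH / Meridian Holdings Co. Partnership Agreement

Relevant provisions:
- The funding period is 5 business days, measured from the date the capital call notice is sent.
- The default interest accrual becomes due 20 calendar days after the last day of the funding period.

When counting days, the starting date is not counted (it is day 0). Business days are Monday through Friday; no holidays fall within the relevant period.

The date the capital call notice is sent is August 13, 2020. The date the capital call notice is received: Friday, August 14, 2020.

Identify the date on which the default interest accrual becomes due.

September 9, 2020

The last day of the funding period: counting 5 business days from Thursday, August 13, 2020 (Aug 14, Aug 17, Aug 18, Aug 19, Aug 20, skipping weekends) reaches Thursday, August 20, 2020.
Adding 20 calendar days to August 20, 2020 gives September 9, 2020, which is the date on which the default interest accrual becomes due.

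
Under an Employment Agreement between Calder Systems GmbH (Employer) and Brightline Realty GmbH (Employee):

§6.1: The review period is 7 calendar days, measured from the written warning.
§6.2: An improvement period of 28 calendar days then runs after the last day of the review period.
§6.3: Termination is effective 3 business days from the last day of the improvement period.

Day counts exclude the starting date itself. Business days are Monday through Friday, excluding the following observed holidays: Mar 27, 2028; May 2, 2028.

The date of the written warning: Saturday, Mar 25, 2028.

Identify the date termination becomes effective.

May 4, 2028

The last day of the review period: Mar 25, 2028 + 7 days = Apr 1, 2028.
Adding 28 calendar days to Apr 1, 2028 gives Apr 29, 2028, which is the last day of the improvement period.
The date termination becomes effective: counting 3 business days from Saturday, Apr 29, 2028 (May 1, May 3, May 4, skipping weekends and the listed holiday on May 2) reaches Thursday, May 4, 2028.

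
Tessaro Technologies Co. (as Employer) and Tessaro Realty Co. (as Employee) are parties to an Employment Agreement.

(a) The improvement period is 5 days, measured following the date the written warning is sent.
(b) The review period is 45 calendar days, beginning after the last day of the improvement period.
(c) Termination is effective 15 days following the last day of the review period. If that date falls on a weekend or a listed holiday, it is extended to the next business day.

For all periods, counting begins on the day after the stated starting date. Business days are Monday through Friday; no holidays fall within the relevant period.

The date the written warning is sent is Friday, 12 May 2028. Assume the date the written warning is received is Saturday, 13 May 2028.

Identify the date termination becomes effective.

Adding 5 calendar days to 12 May 2028 gives 17 May 2028, which is the last day of the improvement period.
Adding 45 calendar days to 17 May 2028 gives 1 July 2028, which is the last day of the review period.
The date termination becomes effective: 15 calendar days after 1 July 2028 is 16 July 2028. That falls on a Sunday, so it rolls to the next business day, Monday, 17 July 2028.

17 July 2028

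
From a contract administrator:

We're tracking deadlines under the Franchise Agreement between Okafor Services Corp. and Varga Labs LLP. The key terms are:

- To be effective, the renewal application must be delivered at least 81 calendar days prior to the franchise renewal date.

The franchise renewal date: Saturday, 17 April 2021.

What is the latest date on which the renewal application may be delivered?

17 April 2021 minus 81 days is 26 January 2021.

26 January 2021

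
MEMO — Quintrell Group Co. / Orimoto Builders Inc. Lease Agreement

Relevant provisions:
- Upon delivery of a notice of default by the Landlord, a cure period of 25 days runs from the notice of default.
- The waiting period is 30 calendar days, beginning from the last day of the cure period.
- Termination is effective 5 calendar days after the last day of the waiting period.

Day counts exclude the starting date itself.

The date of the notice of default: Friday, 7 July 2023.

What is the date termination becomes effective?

Adding 25 calendar days to 7 July 2023 gives 1 August 2023, which is the last day of the cure period.
Adding 30 calendar days to 1 August 2023 gives 31 August 2023, which is the last day of the waiting period.
The date termination becomes effective: 31 August 2023 + 5 days = 5 September 2023.

5 September 2023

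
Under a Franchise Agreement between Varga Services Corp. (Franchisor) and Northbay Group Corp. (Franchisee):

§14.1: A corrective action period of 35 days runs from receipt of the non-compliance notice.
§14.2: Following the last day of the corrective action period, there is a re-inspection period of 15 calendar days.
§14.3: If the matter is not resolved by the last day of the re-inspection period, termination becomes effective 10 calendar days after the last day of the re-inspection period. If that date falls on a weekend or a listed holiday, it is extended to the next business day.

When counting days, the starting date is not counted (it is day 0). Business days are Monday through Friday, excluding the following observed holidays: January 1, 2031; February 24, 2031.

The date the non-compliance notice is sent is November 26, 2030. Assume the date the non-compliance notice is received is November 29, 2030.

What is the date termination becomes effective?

Adding 35 calendar days to November 29, 2030 gives January 3, 2031, which is the last day of the corrective action period.
The last day of the re-inspection period: January 3, 2031 + 15 days = January 18, 2031.
Adding 10 calendar days to January 18, 2031 gives January 28, 2031, which is the date termination becomes effective. January 28, 2031 is a Tuesday and is not a listed holiday, so no roll-forward applies.

January 28, 2031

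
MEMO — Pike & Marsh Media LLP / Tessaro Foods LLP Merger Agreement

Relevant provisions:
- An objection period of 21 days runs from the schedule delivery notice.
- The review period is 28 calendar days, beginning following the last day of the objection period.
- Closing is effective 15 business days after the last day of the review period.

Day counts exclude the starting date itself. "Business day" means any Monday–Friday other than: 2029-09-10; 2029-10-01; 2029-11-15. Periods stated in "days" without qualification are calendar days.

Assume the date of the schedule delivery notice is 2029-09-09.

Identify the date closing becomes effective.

2029-11-19

Adding 21 calendar days to 2029-09-09 gives 2029-09-30, which is the last day of the objection period.
The last day of the review period: 28 calendar days after 2029-09-30 is 2029-10-28.
The date closing becomes effective: 15 business days after Sunday, 2029-10-28, skipping weekends and the listed holiday on Nov 15 — Oct 29, Oct 30, Oct 31, Nov 1, …, Nov 14, Nov 16, Nov 19 — lands on Monday, 2029-11-19.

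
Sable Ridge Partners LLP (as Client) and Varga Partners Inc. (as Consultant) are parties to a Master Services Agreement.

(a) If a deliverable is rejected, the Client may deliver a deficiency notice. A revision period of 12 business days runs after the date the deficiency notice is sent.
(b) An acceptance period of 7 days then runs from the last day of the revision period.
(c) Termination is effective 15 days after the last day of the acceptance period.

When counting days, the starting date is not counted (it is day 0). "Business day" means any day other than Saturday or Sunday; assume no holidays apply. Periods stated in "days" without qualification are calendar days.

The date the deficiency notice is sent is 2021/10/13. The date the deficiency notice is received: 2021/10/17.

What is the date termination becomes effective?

2021/11/20

The last day of the revision period: counting 12 business days from Wednesday, 2021/10/13 (Oct 14, Oct 15, Oct 18, Oct 19, …, Oct 27, Oct 28, Oct 29, skipping weekends) reaches Friday, 2021/10/29.
The last day of the acceptance period: 7 calendar days after 2021/10/29 is 2021/11/05.
Adding 15 calendar days to 2021/11/05 gives 2021/11/20, which is the date termination becomes effective.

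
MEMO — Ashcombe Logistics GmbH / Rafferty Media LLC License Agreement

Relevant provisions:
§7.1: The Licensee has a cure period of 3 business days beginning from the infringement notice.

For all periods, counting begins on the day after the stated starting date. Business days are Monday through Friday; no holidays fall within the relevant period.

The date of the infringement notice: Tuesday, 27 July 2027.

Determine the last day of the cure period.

30 July 2027

The last day of the cure period: 3 business days after Tuesday, 27 July 2027, skipping weekends — Jul 28, Jul 29, Jul 30 — lands on Friday, 30 July 2027.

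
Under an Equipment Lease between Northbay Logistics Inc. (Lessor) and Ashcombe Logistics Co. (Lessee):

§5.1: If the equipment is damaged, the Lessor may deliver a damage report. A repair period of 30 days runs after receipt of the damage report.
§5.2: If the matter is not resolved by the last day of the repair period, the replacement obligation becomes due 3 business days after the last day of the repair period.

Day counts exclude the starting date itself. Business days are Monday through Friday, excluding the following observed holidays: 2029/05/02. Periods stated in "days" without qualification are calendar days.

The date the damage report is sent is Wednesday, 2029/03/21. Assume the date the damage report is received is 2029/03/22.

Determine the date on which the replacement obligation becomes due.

2029/04/25

The last day of the repair period: 2029/03/22 + 30 days = 2029/04/21.
From Saturday, 2029/04/21, 3 business days (Apr 23, Apr 24, Apr 25, skipping weekends) brings us to Wednesday, 2029/04/25, which is the date on which the replacement obligation becomes due.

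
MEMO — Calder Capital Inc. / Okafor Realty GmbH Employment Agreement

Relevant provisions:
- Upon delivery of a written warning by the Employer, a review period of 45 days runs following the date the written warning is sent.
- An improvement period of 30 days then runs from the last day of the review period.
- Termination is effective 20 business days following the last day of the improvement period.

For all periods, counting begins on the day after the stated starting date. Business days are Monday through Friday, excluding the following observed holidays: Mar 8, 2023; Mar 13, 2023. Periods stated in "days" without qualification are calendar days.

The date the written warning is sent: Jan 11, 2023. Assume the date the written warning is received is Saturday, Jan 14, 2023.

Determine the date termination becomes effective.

The last day of the review period: 45 calendar days after Jan 11, 2023 is Feb 25, 2023.
The last day of the improvement period: Feb 25, 2023 + 30 days = Mar 27, 2023.
From Monday, Mar 27, 2023, 20 business days (Mar 28, Mar 29, Mar 30, Mar 31, …, Apr 20, Apr 21, Apr 24, skipping weekends) brings us to Monday, Apr 24, 2023, which is the date termination becomes effective.

Apr 24, 2023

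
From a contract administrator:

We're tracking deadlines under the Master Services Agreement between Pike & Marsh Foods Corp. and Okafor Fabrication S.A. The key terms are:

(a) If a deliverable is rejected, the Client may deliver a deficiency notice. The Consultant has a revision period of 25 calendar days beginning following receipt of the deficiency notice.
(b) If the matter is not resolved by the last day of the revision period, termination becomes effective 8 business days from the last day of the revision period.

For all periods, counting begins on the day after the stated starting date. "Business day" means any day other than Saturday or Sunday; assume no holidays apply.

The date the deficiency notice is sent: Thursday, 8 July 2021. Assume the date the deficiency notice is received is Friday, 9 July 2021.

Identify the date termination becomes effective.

13 August 2021

The last day of the revision period: 25 calendar days after 9 July 2021 is 3 August 2021.
The date termination becomes effective: 8 business days after Tuesday, 3 August 2021, skipping weekends — Aug 4, Aug 5, Aug 6, Aug 9, Aug 10, Aug 11, Aug 12, Aug 13 — lands on Friday, 13 August 2021.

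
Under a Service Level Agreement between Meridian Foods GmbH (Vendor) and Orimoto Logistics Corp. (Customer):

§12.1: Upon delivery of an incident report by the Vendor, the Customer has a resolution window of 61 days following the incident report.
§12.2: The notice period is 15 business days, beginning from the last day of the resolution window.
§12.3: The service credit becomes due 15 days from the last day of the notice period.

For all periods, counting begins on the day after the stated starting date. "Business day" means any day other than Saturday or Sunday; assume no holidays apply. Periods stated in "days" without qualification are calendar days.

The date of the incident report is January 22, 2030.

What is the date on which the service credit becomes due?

April 27, 2030

The last day of the resolution window: January 22, 2030 + 61 days = March 24, 2030.
From Sunday, March 24, 2030, 15 business days (Mar 25, Mar 26, Mar 27, Mar 28, …, Apr 10, Apr 11, Apr 12, skipping weekends) brings us to Friday, April 12, 2030, which is the last day of the notice period.
The date on which the service credit becomes due: April 12, 2030 + 15 days = April 27, 2030.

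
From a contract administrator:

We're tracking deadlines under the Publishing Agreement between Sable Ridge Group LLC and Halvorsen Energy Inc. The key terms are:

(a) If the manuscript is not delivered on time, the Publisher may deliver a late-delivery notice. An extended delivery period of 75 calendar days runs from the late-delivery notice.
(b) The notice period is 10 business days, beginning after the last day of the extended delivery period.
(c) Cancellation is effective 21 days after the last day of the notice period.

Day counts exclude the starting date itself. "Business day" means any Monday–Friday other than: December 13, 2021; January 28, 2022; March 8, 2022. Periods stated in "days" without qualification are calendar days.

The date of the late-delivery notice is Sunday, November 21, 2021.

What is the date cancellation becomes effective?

The last day of the extended delivery period: November 21, 2021 + 75 days = February 4, 2022.
The last day of the notice period: counting 10 business days from Friday, February 4, 2022 (Feb 7, Feb 8, Feb 9, Feb 10, Feb 11, Feb 14, Feb 15, Feb 16, Feb 17, Feb 18, skipping weekends) reaches Friday, February 18, 2022.
Adding 21 calendar days to February 18, 2022 gives March 11, 2022, which is the date cancellation becomes effective.

March 11, 2022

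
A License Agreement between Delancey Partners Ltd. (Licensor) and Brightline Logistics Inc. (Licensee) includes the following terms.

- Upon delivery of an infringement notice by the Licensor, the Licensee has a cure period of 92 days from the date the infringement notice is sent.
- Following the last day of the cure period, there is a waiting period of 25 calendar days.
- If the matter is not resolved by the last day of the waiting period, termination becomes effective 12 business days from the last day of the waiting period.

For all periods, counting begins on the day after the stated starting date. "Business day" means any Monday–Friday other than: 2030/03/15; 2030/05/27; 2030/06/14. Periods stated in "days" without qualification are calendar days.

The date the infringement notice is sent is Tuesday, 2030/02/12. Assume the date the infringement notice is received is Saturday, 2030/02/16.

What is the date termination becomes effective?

2030/06/26

The last day of the cure period: 92 calendar days after 2030/02/12 is 2030/05/15.
Adding 25 calendar days to 2030/05/15 gives 2030/06/09, which is the last day of the waiting period.
The date termination becomes effective: counting 12 business days from Sunday, 2030/06/09 (Jun 10, Jun 11, Jun 12, Jun 13, …, Jun 24, Jun 25, Jun 26, skipping weekends and the listed holiday on Jun 14) reaches Wednesday, 2030/06/26.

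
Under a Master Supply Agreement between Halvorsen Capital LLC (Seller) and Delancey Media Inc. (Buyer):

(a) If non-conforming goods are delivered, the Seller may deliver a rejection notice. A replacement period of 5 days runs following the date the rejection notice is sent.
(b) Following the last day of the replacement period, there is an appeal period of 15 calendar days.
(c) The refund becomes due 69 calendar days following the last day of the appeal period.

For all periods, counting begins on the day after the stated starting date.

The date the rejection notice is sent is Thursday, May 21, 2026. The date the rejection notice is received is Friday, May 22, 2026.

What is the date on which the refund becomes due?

Aug 18, 2026

The last day of the replacement period: May 21, 2026 + 5 days = May 26, 2026.
The last day of the appeal period: May 26, 2026 + 15 days = Jun 10, 2026.
The date on which the refund becomes due: 69 calendar days after Jun 10, 2026 is Aug 18, 2026.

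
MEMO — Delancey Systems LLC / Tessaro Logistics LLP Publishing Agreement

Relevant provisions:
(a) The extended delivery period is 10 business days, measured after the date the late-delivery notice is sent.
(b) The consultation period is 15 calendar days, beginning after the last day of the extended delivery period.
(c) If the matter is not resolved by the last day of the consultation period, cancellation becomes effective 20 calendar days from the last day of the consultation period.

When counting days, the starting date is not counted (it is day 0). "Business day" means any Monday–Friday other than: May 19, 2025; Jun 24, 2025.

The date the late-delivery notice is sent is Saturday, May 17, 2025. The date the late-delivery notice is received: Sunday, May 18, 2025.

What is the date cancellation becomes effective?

The last day of the extended delivery period: 10 business days after Saturday, May 17, 2025, skipping weekends and the listed holiday on May 19 — May 20, May 21, May 22, May 23, May 26, May 27, May 28, May 29, May 30, Jun 2 — lands on Monday, Jun 2, 2025.
The last day of the consultation period: Jun 2, 2025 + 15 days = Jun 17, 2025.
Adding 20 calendar days to Jun 17, 2025 gives Jul 7, 2025, which is the date cancellation becomes effective.

Jul 7, 2025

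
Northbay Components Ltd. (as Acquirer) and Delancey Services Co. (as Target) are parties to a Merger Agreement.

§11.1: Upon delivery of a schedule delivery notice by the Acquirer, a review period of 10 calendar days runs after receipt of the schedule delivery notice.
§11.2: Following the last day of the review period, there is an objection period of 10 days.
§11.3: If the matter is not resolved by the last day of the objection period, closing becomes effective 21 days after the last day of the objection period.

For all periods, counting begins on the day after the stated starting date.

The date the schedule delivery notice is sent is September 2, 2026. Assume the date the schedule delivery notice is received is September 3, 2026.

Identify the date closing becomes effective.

October 14, 2026

The last day of the review period: 10 calendar days after September 3, 2026 is September 13, 2026.
The last day of the objection period: 10 calendar days after September 13, 2026 is September 23, 2026.
Adding 21 calendar days to September 23, 2026 gives October 14, 2026, which is the date closing becomes effective.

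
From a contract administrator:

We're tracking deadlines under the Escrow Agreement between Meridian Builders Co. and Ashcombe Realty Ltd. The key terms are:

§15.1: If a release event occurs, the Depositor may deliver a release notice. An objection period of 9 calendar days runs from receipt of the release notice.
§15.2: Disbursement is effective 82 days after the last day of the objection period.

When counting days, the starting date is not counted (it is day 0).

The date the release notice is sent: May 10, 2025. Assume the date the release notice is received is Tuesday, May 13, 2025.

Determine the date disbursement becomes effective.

The last day of the objection period: 9 calendar days after May 13, 2025 is May 22, 2025.
The date disbursement becomes effective: May 22, 2025 + 82 days = Aug 12, 2025.

Aug 12, 2025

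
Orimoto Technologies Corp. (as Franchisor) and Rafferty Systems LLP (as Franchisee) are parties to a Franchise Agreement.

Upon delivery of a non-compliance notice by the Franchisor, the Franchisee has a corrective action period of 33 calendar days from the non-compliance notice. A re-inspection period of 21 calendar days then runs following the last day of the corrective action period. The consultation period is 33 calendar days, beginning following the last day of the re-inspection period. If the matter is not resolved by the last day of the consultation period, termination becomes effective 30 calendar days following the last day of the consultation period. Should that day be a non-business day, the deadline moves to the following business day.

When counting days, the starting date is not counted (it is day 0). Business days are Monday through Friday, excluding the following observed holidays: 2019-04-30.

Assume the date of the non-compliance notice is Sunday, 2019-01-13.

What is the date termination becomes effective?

2019-05-10

The last day of the corrective action period: 2019-01-13 + 33 days = 2019-02-15.
Adding 21 calendar days to 2019-02-15 gives 2019-03-08, which is the last day of the re-inspection period.
The last day of the consultation period: 33 calendar days after 2019-03-08 is 2019-04-10.
Adding 30 calendar days to 2019-04-10 gives 2019-05-10, which is the date termination becomes effective. 2019-05-10 is a Friday and is not a listed holiday, so no roll-forward applies.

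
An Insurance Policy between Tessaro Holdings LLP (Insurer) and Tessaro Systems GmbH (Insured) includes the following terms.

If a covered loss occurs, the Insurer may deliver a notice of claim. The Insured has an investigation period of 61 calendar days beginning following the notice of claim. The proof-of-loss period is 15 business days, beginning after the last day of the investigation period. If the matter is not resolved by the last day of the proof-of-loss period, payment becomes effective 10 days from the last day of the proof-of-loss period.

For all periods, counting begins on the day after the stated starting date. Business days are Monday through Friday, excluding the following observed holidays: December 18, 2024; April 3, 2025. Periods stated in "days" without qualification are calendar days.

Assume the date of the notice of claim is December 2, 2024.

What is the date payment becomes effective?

March 3, 2025

The last day of the investigation period: 61 calendar days after December 2, 2024 is February 1, 2025.
The last day of the proof-of-loss period: 15 business days after Saturday, February 1, 2025, skipping weekends — Feb 3, Feb 4, Feb 5, Feb 6, …, Feb 19, Feb 20, Feb 21 — lands on Friday, February 21, 2025.
The date payment becomes effective: February 21, 2025 + 10 days = March 3, 2025.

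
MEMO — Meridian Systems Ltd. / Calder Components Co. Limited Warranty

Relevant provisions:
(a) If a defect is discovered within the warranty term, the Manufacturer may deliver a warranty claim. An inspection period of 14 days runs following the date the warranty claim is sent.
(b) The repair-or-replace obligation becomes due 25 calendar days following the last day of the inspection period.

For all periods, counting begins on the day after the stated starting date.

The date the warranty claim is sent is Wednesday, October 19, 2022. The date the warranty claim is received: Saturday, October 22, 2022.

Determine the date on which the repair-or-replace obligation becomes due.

Adding 14 calendar days to October 19, 2022 gives November 2, 2022, which is the last day of the inspection period.
The date on which the repair-or-replace obligation becomes due: November 2, 2022 + 25 days = November 27, 2022.

November 27, 2022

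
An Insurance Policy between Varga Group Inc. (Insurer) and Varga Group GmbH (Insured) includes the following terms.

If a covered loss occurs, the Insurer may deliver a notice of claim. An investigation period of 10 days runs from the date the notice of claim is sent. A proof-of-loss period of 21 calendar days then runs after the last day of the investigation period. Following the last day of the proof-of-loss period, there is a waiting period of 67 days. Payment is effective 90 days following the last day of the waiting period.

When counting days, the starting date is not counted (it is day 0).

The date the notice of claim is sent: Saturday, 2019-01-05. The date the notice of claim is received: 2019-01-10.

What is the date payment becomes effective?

Adding 10 calendar days to 2019-01-05 gives 2019-01-15, which is the last day of the investigation period.
The last day of the proof-of-loss period: 21 calendar days after 2019-01-15 is 2019-02-05.
Adding 67 calendar days to 2019-02-05 gives 2019-04-13, which is the last day of the waiting period.
The date payment becomes effective: 2019-04-13 + 90 days = 2019-07-12.

2019-07-12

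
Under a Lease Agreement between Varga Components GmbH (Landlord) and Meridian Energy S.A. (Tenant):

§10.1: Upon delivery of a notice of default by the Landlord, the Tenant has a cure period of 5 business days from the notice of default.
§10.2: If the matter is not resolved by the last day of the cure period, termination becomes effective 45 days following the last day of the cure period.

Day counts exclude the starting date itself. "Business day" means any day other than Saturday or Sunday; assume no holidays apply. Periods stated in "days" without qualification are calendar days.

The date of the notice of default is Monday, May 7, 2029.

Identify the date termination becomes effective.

June 28, 2029

The last day of the cure period: counting 5 business days from Monday, May 7, 2029 (May 8, May 9, May 10, May 11, May 14, skipping weekends) reaches Monday, May 14, 2029.
The date termination becomes effective: May 14, 2029 + 45 days = June 28, 2029.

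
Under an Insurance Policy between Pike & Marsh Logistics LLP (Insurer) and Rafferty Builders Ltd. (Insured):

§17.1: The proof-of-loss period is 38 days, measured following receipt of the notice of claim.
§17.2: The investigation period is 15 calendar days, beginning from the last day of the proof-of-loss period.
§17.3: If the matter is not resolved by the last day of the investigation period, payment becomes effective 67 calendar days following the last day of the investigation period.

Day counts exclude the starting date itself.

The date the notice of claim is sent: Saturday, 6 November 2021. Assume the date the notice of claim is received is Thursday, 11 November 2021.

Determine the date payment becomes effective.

The last day of the proof-of-loss period: 38 calendar days after 11 November 2021 is 19 December 2021.
Adding 15 calendar days to 19 December 2021 gives 3 January 2022, which is the last day of the investigation period.
The date payment becomes effective: 3 January 2022 + 67 days = 11 March 2022.

11 March 2022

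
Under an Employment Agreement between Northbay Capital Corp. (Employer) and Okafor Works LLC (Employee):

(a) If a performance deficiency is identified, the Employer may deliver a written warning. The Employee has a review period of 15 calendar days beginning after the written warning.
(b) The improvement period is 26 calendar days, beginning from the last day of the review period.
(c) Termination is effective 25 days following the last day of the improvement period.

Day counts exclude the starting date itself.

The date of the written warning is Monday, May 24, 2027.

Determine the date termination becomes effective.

Jul 29, 2027

The last day of the review period: 15 calendar days after May 24, 2027 is Jun 8, 2027.
The last day of the improvement period: Jun 8, 2027 + 26 days = Jul 4, 2027.
The date termination becomes effective: Jul 4, 2027 + 25 days = Jul 29, 2027.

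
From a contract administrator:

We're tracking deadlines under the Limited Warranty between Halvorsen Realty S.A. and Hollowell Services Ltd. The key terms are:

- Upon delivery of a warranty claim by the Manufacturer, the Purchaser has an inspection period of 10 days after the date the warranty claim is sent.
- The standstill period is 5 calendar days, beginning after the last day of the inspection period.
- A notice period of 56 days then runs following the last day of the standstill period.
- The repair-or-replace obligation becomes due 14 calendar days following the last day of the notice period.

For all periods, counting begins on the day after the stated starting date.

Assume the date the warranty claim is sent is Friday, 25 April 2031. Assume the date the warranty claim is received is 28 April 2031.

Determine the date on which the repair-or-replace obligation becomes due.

The last day of the inspection period: 10 calendar days after 25 April 2031 is 5 May 2031.
The last day of the standstill period: 5 calendar days after 5 May 2031 is 10 May 2031.
The last day of the notice period: 10 May 2031 + 56 days = 5 July 2031.
The date on which the repair-or-replace obligation becomes due: 5 July 2031 + 14 days = 19 July 2031.

19 July 2031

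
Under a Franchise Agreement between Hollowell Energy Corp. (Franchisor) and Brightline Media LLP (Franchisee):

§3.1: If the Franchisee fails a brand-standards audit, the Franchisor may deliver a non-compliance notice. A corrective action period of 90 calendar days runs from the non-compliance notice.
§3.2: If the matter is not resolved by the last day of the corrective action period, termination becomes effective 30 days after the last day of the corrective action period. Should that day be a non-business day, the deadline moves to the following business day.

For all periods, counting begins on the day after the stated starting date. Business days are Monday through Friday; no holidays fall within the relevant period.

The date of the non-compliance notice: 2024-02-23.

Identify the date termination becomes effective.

The last day of the corrective action period: 90 calendar days after 2024-02-23 is 2024-05-23.
The date termination becomes effective: 2024-05-23 + 30 days = 2024-06-22. That falls on a Saturday, so it rolls to the next business day, Monday, 2024-06-24.

2024-06-24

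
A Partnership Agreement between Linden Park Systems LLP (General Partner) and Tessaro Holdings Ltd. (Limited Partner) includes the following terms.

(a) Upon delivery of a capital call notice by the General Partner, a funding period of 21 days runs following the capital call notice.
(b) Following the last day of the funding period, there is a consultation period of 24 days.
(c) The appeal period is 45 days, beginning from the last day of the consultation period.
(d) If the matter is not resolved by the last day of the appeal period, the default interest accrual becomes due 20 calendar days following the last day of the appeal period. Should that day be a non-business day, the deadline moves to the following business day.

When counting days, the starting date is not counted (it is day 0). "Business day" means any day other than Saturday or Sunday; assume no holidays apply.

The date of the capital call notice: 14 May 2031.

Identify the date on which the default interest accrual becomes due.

The last day of the funding period: 21 calendar days after 14 May 2031 is 4 June 2031.
Adding 24 calendar days to 4 June 2031 gives 28 June 2031, which is the last day of the consultation period.
The last day of the appeal period: 28 June 2031 + 45 days = 12 August 2031.
Adding 20 calendar days to 12 August 2031 gives 1 September 2031, which is the date on which the default interest accrual becomes due. 1 September 2031 is a Monday, so no roll-forward applies.

1 September 2031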